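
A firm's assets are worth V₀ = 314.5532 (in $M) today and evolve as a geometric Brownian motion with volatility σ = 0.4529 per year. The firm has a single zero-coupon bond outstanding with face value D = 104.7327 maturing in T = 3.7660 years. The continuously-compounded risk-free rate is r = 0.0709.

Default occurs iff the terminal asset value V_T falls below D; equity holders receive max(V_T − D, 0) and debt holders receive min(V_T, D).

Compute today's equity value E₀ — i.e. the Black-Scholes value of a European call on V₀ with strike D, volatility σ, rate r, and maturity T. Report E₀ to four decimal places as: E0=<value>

E0=237.7219

d₁ = [ln(V₀/D) + (r + σ²/2)T] / (σ√T)
   = [ln(314.5532/104.7327) + (0.0709 + 0.5·0.4529²)·3.7660] / (0.4529·√3.7660)
   = [1.099742 + 0.653247] / 0.878906 = 1.994512
d₂ = d₁ − σ√T = 1.994512 − 0.878906 = 1.115606
N(d₁) = 0.976952,  N(d₂) = 0.867705,  e^(−rT) = 0.765666
E₀ = V₀·N(d₁) − D·e^(−rT)·N(d₂)
   = 314.5532·0.976952 − 104.7327·0.765666·0.867705 = 237.721908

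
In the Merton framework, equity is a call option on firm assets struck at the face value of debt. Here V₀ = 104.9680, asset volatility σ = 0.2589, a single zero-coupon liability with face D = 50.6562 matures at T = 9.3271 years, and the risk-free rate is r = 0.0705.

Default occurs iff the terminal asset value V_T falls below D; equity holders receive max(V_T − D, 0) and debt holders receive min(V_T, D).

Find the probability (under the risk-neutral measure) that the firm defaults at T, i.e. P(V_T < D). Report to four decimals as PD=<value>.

d₁ = [ln(V₀/D) + (r + σ²/2)T] / (σ√T)
   = [ln(104.9680/50.6562) + (0.0705 + 0.5·0.2589²)·9.3271] / (0.2589·√9.3271)
   = [0.728594 + 0.970155] / 0.790688 = 2.148442
d₂ = d₁ − σ√T = 2.148442 − 0.790688 = 1.357754
risk-neutral PD = N(−d₂) = N(-1.357754) = 0.087271

PD=0.0873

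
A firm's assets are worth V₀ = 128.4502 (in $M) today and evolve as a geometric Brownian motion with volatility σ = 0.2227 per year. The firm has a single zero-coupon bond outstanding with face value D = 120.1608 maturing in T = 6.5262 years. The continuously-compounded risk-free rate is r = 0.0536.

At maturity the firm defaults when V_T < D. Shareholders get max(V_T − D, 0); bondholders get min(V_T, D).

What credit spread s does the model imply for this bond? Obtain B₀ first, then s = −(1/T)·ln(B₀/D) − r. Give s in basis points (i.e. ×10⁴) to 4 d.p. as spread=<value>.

spread=148.9053

d₁ = [ln(V₀/D) + (r + σ²/2)T] / (σ√T)
   = [ln(128.4502/120.1608) + (0.0536 + 0.5·0.2227²)·6.5262] / (0.2227·√6.5262)
   = [0.066710 + 0.511639] / 0.568919 = 1.016576
d₂ = d₁ − σ√T = 1.016576 − 0.568919 = 0.447657
N(d₁) = 0.845322,  N(d₂) = 0.672799,  e^(−rT) = 0.704826
E₀ = V₀·N(d₁) − D·e^(−rT)·N(d₂)
   = 128.4502·0.845322 − 120.1608·0.704826·0.672799 = 51.600780
B₀ = V₀ − E₀ = 128.4502 − 51.600780 = 76.849420
spread = −(1/T)·ln(B₀/D) − r = −(1/6.5262)·ln(76.849420/120.1608) − 0.0536 = 0.01489053
in basis points: 0.01489053 × 10⁴ = 148.9053 bp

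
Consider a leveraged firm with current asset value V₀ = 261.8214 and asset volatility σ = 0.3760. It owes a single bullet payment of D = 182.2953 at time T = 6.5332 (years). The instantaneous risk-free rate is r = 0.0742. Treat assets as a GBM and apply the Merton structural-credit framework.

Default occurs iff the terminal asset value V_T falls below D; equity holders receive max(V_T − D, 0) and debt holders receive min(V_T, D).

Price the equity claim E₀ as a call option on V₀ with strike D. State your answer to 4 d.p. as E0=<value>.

d₁ = [ln(V₀/D) + (r + σ²/2)T] / (σ√T)
   = [ln(261.8214/182.2953) + (0.0742 + 0.5·0.3760²)·6.5332] / (0.3760·√6.5332)
   = [0.362035 + 0.946582] / 0.961061 = 1.361638
d₂ = d₁ − σ√T = 1.361638 − 0.961061 = 0.400577
N(d₁) = 0.913344,  N(d₂) = 0.655634,  e^(−rT) = 0.615843
E₀ = V₀·N(d₁) − D·e^(−rT)·N(d₂)
   = 261.8214·0.913344 − 182.2953·0.615843·0.655634 = 165.528028

E0=165.5280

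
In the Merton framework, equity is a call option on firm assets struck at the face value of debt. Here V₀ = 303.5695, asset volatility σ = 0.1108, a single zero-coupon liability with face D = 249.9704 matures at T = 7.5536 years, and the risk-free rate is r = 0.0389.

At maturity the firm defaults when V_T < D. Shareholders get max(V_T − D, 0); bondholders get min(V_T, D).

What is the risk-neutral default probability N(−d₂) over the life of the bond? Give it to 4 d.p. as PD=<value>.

PD=0.0734

d₁ = [ln(V₀/D) + (r + σ²/2)T] / (σ√T)
   = [ln(303.5695/249.9704) + (0.0389 + 0.5·0.1108²)·7.5536] / (0.1108·√7.5536)
   = [0.194268 + 0.340201] / 0.304521 = 1.755117
d₂ = d₁ − σ√T = 1.755117 − 0.304521 = 1.450597
risk-neutral PD = N(−d₂) = N(-1.450597) = 0.073446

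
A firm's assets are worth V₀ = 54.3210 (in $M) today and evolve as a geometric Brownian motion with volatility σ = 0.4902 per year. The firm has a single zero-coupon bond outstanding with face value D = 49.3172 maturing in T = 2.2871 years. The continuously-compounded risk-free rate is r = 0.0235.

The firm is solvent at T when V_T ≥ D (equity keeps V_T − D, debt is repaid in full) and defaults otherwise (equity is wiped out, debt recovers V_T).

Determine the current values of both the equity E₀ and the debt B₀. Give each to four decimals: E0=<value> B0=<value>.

d₁ = [ln(V₀/D) + (r + σ²/2)T] / (σ√T)
   = [ln(54.3210/49.3172) + (0.0235 + 0.5·0.4902²)·2.2871] / (0.4902·√2.2871)
   = [0.096638 + 0.328537] / 0.741337 = 0.573525
d₂ = d₁ − σ√T = 0.573525 − 0.741337 = -0.167813
N(d₁) = 0.716855,  N(d₂) = 0.433365,  e^(−rT) = 0.947672
E₀ = V₀·N(d₁) − D·e^(−rT)·N(d₂)
   = 54.3210·0.716855 − 49.3172·0.947672·0.433365 = 18.686303
B₀ = V₀ − E₀ = 54.3210 − 18.686303 = 35.634697

E0=18.6863 B0=35.6347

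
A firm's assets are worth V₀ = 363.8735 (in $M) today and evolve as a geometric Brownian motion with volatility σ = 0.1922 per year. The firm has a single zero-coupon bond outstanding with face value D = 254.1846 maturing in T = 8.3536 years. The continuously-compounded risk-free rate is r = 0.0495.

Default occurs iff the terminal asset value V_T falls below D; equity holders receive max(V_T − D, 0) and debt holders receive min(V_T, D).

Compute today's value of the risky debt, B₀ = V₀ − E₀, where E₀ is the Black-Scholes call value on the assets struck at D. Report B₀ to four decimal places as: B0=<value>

B0=163.0901

d₁ = [ln(V₀/D) + (r + σ²/2)T] / (σ√T)
   = [ln(363.8735/254.1846) + (0.0495 + 0.5·0.1922²)·8.3536] / (0.1922·√8.3536)
   = [0.358746 + 0.567798] / 0.555508 = 1.667921
d₂ = d₁ − σ√T = 1.667921 − 0.555508 = 1.112413
N(d₁) = 0.952334,  N(d₂) = 0.867020,  e^(−rT) = 0.661329
E₀ = V₀·N(d₁) − D·e^(−rT)·N(d₂)
   = 363.8735·0.952334 − 254.1846·0.661329·0.867020 = 200.783412
B₀ = V₀ − E₀ = 363.8735 − 200.783412 = 163.090088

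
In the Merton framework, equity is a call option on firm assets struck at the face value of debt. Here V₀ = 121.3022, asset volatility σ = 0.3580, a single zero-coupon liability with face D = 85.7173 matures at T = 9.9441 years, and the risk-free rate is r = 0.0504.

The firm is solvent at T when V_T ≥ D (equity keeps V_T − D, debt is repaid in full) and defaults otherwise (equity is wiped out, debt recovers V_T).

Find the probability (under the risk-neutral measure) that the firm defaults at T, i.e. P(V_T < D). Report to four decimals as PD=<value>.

d₁ = [ln(V₀/D) + (r + σ²/2)T] / (σ√T)
   = [ln(121.3022/85.7173) + (0.0504 + 0.5·0.3580²)·9.9441] / (0.3580·√9.9441)
   = [0.347230 + 1.138420] / 1.128927 = 1.315985
d₂ = d₁ − σ√T = 1.315985 − 1.128927 = 0.187058
risk-neutral PD = N(−d₂) = N(-0.187058) = 0.425807

PD=0.4258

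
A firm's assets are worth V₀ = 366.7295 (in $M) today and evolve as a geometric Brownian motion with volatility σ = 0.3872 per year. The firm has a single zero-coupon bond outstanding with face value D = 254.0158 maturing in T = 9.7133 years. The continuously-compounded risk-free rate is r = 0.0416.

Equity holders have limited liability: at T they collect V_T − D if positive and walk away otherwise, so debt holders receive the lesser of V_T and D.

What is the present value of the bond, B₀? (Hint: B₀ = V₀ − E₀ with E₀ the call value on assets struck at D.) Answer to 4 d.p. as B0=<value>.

d₁ = [ln(V₀/D) + (r + σ²/2)T] / (σ√T)
   = [ln(366.7295/254.0158) + (0.0416 + 0.5·0.3872²)·9.7133] / (0.3872·√9.7133)
   = [0.367228 + 1.132201] / 1.206754 = 1.242531
d₂ = d₁ − σ√T = 1.242531 − 1.206754 = 0.035777
N(d₁) = 0.892980,  N(d₂) = 0.514270,  e^(−rT) = 0.667595
E₀ = V₀·N(d₁) − D·e^(−rT)·N(d₂)
   = 366.7295·0.892980 − 254.0158·0.667595·0.514270 = 240.272227
B₀ = V₀ − E₀ = 366.7295 − 240.272227 = 126.457273

B0=126.4573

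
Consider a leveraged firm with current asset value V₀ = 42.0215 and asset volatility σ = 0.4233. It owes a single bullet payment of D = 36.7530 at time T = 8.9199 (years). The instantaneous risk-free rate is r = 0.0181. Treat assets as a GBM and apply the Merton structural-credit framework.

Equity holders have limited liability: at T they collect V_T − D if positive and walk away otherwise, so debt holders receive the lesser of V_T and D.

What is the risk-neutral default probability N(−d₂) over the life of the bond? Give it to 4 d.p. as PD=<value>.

d₁ = [ln(V₀/D) + (r + σ²/2)T] / (σ√T)
   = [ln(42.0215/36.7530) + (0.0181 + 0.5·0.4233²)·8.9199] / (0.4233·√8.9199)
   = [0.133962 + 0.960597] / 1.264236 = 0.865786
d₂ = d₁ − σ√T = 0.865786 − 1.264236 = -0.398450
risk-neutral PD = N(−d₂) = N(0.398450) = 0.654851

PD=0.6549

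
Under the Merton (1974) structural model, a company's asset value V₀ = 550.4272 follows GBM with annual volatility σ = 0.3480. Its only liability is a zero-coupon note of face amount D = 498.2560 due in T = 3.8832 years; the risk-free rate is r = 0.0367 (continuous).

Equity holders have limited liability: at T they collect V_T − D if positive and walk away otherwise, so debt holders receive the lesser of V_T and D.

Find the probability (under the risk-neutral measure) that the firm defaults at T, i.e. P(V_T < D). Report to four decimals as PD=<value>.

d₁ = [ln(V₀/D) + (r + σ²/2)T] / (σ√T)
   = [ln(550.4272/498.2560) + (0.0367 + 0.5·0.3480²)·3.8832] / (0.3480·√3.8832)
   = [0.099581 + 0.377649] / 0.685763 = 0.695910
d₂ = d₁ − σ√T = 0.695910 − 0.685763 = 0.010147
risk-neutral PD = N(−d₂) = N(-0.010147) = 0.495952

PD=0.4960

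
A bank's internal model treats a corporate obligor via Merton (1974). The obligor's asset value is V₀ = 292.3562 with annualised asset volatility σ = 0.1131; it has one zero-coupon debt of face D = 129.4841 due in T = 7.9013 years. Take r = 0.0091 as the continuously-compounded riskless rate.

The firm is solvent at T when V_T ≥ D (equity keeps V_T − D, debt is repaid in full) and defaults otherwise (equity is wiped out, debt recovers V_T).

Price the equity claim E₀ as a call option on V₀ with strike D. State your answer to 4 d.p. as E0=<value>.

E0=171.9022

d₁ = [ln(V₀/D) + (r + σ²/2)T] / (σ√T)
   = [ln(292.3562/129.4841) + (0.0091 + 0.5·0.1131²)·7.9013] / (0.1131·√7.9013)
   = [0.814415 + 0.122437] / 0.317916 = 2.946857
d₂ = d₁ − σ√T = 2.946857 − 0.317916 = 2.628941
N(d₁) = 0.998395,  N(d₂) = 0.995717,  e^(−rT) = 0.930622
E₀ = V₀·N(d₁) − D·e^(−rT)·N(d₂)
   = 292.3562·0.998395 − 129.4841·0.930622·0.995717 = 171.902204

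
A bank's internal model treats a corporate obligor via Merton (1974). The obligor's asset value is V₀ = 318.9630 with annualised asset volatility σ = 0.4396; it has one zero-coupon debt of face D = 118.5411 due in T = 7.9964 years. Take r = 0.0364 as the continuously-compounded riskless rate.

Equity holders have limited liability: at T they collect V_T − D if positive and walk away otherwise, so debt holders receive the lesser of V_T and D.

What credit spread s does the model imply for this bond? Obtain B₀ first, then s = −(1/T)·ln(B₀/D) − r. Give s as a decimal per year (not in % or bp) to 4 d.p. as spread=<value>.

spread=0.0224

d₁ = [ln(V₀/D) + (r + σ²/2)T] / (σ√T)
   = [ln(318.9630/118.5411) + (0.0364 + 0.5·0.4396²)·7.9964] / (0.4396·√7.9964)
   = [0.989815 + 1.063714] / 1.243097 = 1.651946
d₂ = d₁ − σ√T = 1.651946 − 1.243097 = 0.408850
N(d₁) = 0.950727,  N(d₂) = 0.658675,  e^(−rT) = 0.747464
E₀ = V₀·N(d₁) − D·e^(−rT)·N(d₂)
   = 318.9630·0.950727 − 118.5411·0.747464·0.658675 = 244.884777
B₀ = V₀ − E₀ = 318.9630 − 244.884777 = 74.078223
spread = −(1/T)·ln(B₀/D) − r = −(1/7.9964)·ln(74.078223/118.5411) − 0.0364 = 0.02239372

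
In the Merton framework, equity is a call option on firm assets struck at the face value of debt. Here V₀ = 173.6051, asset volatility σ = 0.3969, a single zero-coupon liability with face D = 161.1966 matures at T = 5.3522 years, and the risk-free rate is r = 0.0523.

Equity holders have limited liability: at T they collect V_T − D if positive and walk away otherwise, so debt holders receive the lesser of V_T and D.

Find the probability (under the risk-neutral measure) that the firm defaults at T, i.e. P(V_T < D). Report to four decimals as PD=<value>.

d₁ = [ln(V₀/D) + (r + σ²/2)T] / (σ√T)
   = [ln(173.6051/161.1966) + (0.0523 + 0.5·0.3969²)·5.3522] / (0.3969·√5.3522)
   = [0.074158 + 0.701485] / 0.918221 = 0.844724
d₂ = d₁ − σ√T = 0.844724 − 0.918221 = -0.073497
risk-neutral PD = N(−d₂) = N(0.073497) = 0.529295

PD=0.5293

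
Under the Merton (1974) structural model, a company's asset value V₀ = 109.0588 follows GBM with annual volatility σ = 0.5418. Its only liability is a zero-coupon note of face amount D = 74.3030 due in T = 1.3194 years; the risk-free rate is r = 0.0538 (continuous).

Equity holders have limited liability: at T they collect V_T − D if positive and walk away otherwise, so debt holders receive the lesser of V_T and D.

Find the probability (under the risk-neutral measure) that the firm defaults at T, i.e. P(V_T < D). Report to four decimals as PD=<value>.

PD=0.3374

d₁ = [ln(V₀/D) + (r + σ²/2)T] / (σ√T)
   = [ln(109.0588/74.3030) + (0.0538 + 0.5·0.5418²)·1.3194] / (0.5418·√1.3194)
   = [0.383736 + 0.264637] / 0.622339 = 1.041831
d₂ = d₁ − σ√T = 1.041831 − 0.622339 = 0.419492
risk-neutral PD = N(−d₂) = N(-0.419492) = 0.337428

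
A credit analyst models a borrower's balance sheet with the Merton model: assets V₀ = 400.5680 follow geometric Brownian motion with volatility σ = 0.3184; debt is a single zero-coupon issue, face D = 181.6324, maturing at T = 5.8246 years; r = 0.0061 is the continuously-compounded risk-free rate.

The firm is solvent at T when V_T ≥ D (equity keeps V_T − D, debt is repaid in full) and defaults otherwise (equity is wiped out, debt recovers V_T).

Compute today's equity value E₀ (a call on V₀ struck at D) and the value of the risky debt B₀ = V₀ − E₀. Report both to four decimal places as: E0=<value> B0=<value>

E0=239.2540 B0=161.3140

d₁ = [ln(V₀/D) + (r + σ²/2)T] / (σ√T)
   = [ln(400.5680/181.6324) + (0.0061 + 0.5·0.3184²)·5.8246] / (0.3184·√5.8246)
   = [0.790899 + 0.330775] / 0.768433 = 1.459689
d₂ = d₁ − σ√T = 1.459689 − 0.768433 = 0.691256
N(d₁) = 0.927812,  N(d₂) = 0.755298,  e^(−rT) = 0.965094
E₀ = V₀·N(d₁) − D·e^(−rT)·N(d₂)
   = 400.5680·0.927812 − 181.6324·0.965094·0.755298 = 239.254038
B₀ = V₀ − E₀ = 400.5680 − 239.254038 = 161.313962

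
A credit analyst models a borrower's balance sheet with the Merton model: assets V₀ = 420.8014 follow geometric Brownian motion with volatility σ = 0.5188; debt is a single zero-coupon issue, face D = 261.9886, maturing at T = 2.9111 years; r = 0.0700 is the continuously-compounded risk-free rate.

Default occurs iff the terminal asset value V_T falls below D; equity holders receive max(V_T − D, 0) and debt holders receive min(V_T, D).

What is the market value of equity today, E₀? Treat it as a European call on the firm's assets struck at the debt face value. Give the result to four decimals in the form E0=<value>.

E0=239.1355

d₁ = [ln(V₀/D) + (r + σ²/2)T] / (σ√T)
   = [ln(420.8014/261.9886) + (0.0700 + 0.5·0.5188²)·2.9111] / (0.5188·√2.9111)
   = [0.473860 + 0.595543] / 0.885174 = 1.208128
d₂ = d₁ − σ√T = 1.208128 − 0.885174 = 0.322954
N(d₁) = 0.886501,  N(d₂) = 0.626635,  e^(−rT) = 0.815644
E₀ = V₀·N(d₁) − D·e^(−rT)·N(d₂)
   = 420.8014·0.886501 − 261.9886·0.815644·0.626635 = 239.135529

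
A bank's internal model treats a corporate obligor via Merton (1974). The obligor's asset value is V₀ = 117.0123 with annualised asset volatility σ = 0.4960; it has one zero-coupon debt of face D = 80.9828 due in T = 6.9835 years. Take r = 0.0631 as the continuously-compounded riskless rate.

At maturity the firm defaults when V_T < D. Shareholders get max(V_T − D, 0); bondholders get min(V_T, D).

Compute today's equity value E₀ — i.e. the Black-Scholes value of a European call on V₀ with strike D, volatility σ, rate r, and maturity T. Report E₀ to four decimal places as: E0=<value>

d₁ = [ln(V₀/D) + (r + σ²/2)T] / (σ√T)
   = [ln(117.0123/80.9828) + (0.0631 + 0.5·0.4960²)·6.9835] / (0.4960·√6.9835)
   = [0.368042 + 1.299685] / 1.310745 = 1.272351
d₂ = d₁ − σ√T = 1.272351 − 1.310745 = -0.038394
N(d₁) = 0.898376,  N(d₂) = 0.484687,  e^(−rT) = 0.643612
E₀ = V₀·N(d₁) − D·e^(−rT)·N(d₂)
   = 117.0123·0.898376 − 80.9828·0.643612·0.484687 = 79.858407

E0=79.8584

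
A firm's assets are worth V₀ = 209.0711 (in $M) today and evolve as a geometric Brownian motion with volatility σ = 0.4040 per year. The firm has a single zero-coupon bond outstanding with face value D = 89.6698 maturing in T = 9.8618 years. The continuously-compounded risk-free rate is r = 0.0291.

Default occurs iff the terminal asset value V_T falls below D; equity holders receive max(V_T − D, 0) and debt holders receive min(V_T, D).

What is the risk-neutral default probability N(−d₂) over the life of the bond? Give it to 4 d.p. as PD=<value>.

d₁ = [ln(V₀/D) + (r + σ²/2)T] / (σ√T)
   = [ln(209.0711/89.6698) + (0.0291 + 0.5·0.4040²)·9.8618] / (0.4040·√9.8618)
   = [0.846540 + 1.091780] / 1.268702 = 1.527799
d₂ = d₁ − σ√T = 1.527799 − 1.268702 = 0.259097
risk-neutral PD = N(−d₂) = N(-0.259097) = 0.397780

PD=0.3978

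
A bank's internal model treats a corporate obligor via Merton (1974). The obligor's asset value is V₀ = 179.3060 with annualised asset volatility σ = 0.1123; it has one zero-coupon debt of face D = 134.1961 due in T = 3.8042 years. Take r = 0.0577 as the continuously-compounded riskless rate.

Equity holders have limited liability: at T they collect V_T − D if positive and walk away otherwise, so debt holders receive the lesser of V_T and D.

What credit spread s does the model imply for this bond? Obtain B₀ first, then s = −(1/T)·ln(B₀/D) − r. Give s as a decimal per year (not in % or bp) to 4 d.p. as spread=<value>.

spread=0.0003

d₁ = [ln(V₀/D) + (r + σ²/2)T] / (σ√T)
   = [ln(179.3060/134.1961) + (0.0577 + 0.5·0.1123²)·3.8042] / (0.1123·√3.8042)
   = [0.289792 + 0.243490] / 0.219034 = 2.434700
d₂ = d₁ − σ√T = 2.434700 − 0.219034 = 2.215666
N(d₁) = 0.992548,  N(d₂) = 0.986643,  e^(−rT) = 0.802918
E₀ = V₀·N(d₁) − D·e^(−rT)·N(d₂)
   = 179.3060·0.992548 − 134.1961·0.802918·0.986643 = 71.660515
B₀ = V₀ − E₀ = 179.3060 − 71.660515 = 107.645485
spread = −(1/T)·ln(B₀/D) − r = −(1/3.8042)·ln(107.645485/134.1961) − 0.0577 = 0.00025144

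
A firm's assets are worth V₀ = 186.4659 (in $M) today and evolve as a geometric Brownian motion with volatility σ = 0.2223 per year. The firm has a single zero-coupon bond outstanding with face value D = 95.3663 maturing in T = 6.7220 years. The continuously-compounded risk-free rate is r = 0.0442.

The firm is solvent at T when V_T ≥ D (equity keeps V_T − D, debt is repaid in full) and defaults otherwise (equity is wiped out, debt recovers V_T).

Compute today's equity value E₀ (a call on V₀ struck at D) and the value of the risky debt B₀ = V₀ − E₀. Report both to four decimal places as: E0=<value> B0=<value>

d₁ = [ln(V₀/D) + (r + σ²/2)T] / (σ√T)
   = [ln(186.4659/95.3663) + (0.0442 + 0.5·0.2223²)·6.7220] / (0.2223·√6.7220)
   = [0.670523 + 0.463204] / 0.576353 = 1.967070
d₂ = d₁ − σ√T = 1.967070 − 0.576353 = 1.390717
N(d₁) = 0.975412,  N(d₂) = 0.917844,  e^(−rT) = 0.742960
E₀ = V₀·N(d₁) − D·e^(−rT)·N(d₂)
   = 186.4659·0.975412 − 95.3663·0.742960·0.917844 = 116.848770
B₀ = V₀ − E₀ = 186.4659 − 116.848770 = 69.617130

E0=116.8488 B0=69.6171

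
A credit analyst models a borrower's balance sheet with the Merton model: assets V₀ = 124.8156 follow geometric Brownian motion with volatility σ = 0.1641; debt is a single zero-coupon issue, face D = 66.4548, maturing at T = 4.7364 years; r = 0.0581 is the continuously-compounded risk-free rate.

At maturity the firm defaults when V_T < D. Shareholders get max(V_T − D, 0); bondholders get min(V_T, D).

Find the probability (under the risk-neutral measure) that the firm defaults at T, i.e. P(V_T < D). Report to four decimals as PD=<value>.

d₁ = [ln(V₀/D) + (r + σ²/2)T] / (σ√T)
   = [ln(124.8156/66.4548) + (0.0581 + 0.5·0.1641²)·4.7364] / (0.1641·√4.7364)
   = [0.630315 + 0.338958] / 0.357135 = 2.714022
d₂ = d₁ − σ√T = 2.714022 − 0.357135 = 2.356887
risk-neutral PD = N(−d₂) = N(-2.356887) = 0.009214

PD=0.0092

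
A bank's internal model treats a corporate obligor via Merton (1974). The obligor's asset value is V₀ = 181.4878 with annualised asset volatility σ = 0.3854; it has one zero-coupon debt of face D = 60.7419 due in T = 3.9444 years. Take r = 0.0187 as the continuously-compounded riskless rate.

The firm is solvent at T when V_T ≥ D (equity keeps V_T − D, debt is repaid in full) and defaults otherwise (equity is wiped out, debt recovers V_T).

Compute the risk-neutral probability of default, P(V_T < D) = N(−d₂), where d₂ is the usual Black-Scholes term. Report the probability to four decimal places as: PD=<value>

d₁ = [ln(V₀/D) + (r + σ²/2)T] / (σ√T)
   = [ln(181.4878/60.7419) + (0.0187 + 0.5·0.3854²)·3.9444] / (0.3854·√3.9444)
   = [1.094555 + 0.366697] / 0.765424 = 1.909075
d₂ = d₁ − σ√T = 1.909075 − 0.765424 = 1.143651
risk-neutral PD = N(−d₂) = N(-1.143651) = 0.126384

PD=0.1264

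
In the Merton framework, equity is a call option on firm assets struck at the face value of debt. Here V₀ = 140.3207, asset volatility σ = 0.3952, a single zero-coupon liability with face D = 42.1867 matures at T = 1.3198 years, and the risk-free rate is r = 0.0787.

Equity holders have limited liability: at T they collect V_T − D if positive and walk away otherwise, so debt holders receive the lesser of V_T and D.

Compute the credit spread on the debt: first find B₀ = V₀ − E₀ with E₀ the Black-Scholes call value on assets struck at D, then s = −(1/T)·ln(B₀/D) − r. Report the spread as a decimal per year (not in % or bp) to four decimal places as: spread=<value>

d₁ = [ln(V₀/D) + (r + σ²/2)T] / (σ√T)
   = [ln(140.3207/42.1867) + (0.0787 + 0.5·0.3952²)·1.3198] / (0.3952·√1.3198)
   = [1.201826 + 0.206933] / 0.454016 = 3.102885
d₂ = d₁ − σ√T = 3.102885 − 0.454016 = 2.648869
N(d₁) = 0.999042,  N(d₂) = 0.995962,  e^(−rT) = 0.901344
E₀ = V₀·N(d₁) − D·e^(−rT)·N(d₂)
   = 140.3207·0.999042 − 42.1867·0.901344·0.995962 = 102.315058
B₀ = V₀ − E₀ = 140.3207 − 102.315058 = 38.005642
spread = −(1/T)·ln(B₀/D) − r = −(1/1.3198)·ln(38.005642/42.1867) − 0.0787 = 0.00038046

spread=0.0004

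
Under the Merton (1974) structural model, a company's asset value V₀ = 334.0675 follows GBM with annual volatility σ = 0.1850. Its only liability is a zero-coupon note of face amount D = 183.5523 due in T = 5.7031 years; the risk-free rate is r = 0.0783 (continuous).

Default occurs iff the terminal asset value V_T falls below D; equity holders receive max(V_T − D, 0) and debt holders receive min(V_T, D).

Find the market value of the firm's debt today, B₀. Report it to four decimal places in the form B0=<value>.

B0=117.1840

d₁ = [ln(V₀/D) + (r + σ²/2)T] / (σ√T)
   = [ln(334.0675/183.5523) + (0.0783 + 0.5·0.1850²)·5.7031] / (0.1850·√5.7031)
   = [0.598843 + 0.544147] / 0.441802 = 2.587113
d₂ = d₁ − σ√T = 2.587113 − 0.441802 = 2.145311
N(d₁) = 0.995161,  N(d₂) = 0.984036,  e^(−rT) = 0.639830
E₀ = V₀·N(d₁) − D·e^(−rT)·N(d₂)
   = 334.0675·0.995161 − 183.5523·0.639830·0.984036 = 216.883457
B₀ = V₀ − E₀ = 334.0675 − 216.883457 = 117.184043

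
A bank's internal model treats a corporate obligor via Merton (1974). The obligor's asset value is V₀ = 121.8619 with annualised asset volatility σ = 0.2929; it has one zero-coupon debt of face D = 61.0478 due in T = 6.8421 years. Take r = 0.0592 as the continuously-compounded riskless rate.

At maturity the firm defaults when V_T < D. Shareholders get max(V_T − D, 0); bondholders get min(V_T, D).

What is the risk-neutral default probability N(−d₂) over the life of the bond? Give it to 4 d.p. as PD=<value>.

PD=0.1474

d₁ = [ln(V₀/D) + (r + σ²/2)T] / (σ√T)
   = [ln(121.8619/61.0478) + (0.0592 + 0.5·0.2929²)·6.8421] / (0.2929·√6.8421)
   = [0.691231 + 0.698546] / 0.766150 = 1.813974
d₂ = d₁ − σ√T = 1.813974 − 0.766150 = 1.047823
risk-neutral PD = N(−d₂) = N(-1.047823) = 0.147360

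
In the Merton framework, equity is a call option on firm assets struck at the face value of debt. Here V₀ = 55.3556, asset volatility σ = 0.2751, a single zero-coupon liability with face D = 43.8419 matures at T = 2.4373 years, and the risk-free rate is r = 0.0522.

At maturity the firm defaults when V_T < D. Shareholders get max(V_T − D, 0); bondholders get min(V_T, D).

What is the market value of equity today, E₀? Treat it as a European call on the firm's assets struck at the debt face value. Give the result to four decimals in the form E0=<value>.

d₁ = [ln(V₀/D) + (r + σ²/2)T] / (σ√T)
   = [ln(55.3556/43.8419) + (0.0522 + 0.5·0.2751²)·2.4373] / (0.2751·√2.4373)
   = [0.233188 + 0.219455] / 0.429482 = 1.053926
d₂ = d₁ − σ√T = 1.053926 − 0.429482 = 0.624444
N(d₁) = 0.854042,  N(d₂) = 0.733832,  e^(−rT) = 0.880534
E₀ = V₀·N(d₁) − D·e^(−rT)·N(d₂)
   = 55.3556·0.854042 − 43.8419·0.880534·0.733832 = 18.946938

E0=18.9469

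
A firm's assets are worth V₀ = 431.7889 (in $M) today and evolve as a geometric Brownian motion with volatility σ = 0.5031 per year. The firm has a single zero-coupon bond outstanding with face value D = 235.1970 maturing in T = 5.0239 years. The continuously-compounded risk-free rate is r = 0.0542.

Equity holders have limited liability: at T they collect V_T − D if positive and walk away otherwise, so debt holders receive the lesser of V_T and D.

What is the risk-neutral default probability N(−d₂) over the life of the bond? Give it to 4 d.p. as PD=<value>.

PD=0.4143

d₁ = [ln(V₀/D) + (r + σ²/2)T] / (σ√T)
   = [ln(431.7889/235.1970) + (0.0542 + 0.5·0.5031²)·5.0239] / (0.5031·√5.0239)
   = [0.607513 + 0.908094] / 1.127651 = 1.344039
d₂ = d₁ − σ√T = 1.344039 − 1.127651 = 0.216388
risk-neutral PD = N(−d₂) = N(-0.216388) = 0.414343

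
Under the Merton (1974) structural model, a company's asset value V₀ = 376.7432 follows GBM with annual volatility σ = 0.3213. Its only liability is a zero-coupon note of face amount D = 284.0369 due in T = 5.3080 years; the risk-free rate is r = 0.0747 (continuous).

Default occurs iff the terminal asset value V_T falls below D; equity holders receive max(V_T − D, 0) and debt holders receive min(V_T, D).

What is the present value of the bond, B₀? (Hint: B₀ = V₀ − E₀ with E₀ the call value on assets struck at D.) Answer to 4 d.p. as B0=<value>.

d₁ = [ln(V₀/D) + (r + σ²/2)T] / (σ√T)
   = [ln(376.7432/284.0369) + (0.0747 + 0.5·0.3213²)·5.3080] / (0.3213·√5.3080)
   = [0.282460 + 0.670490] / 0.740246 = 1.287341
d₂ = d₁ − σ√T = 1.287341 − 0.740246 = 0.547095
N(d₁) = 0.901012,  N(d₂) = 0.707843,  e^(−rT) = 0.672665
E₀ = V₀·N(d₁) − D·e^(−rT)·N(d₂)
   = 376.7432·0.901012 − 284.0369·0.672665·0.707843 = 204.208501
B₀ = V₀ − E₀ = 376.7432 − 204.208501 = 172.534699

B0=172.5347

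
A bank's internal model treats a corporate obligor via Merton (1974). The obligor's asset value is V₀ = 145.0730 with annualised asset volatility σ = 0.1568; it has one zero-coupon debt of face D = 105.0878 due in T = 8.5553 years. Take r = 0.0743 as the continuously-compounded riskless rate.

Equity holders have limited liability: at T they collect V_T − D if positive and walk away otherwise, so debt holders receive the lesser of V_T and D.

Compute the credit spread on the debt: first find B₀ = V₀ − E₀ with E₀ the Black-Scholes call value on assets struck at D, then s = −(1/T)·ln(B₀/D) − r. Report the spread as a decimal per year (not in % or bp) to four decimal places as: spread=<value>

spread=0.0006

d₁ = [ln(V₀/D) + (r + σ²/2)T] / (σ√T)
   = [ln(145.0730/105.0878) + (0.0743 + 0.5·0.1568²)·8.5553] / (0.1568·√8.5553)
   = [0.322441 + 0.740830] / 0.458631 = 2.318357
d₂ = d₁ − σ√T = 2.318357 − 0.458631 = 1.859726
N(d₁) = 0.989785,  N(d₂) = 0.968538,  e^(−rT) = 0.529586
E₀ = V₀·N(d₁) − D·e^(−rT)·N(d₂)
   = 145.0730·0.989785 − 105.0878·0.529586·0.968538 = 89.688972
B₀ = V₀ − E₀ = 145.0730 − 89.688972 = 55.384028
spread = −(1/T)·ln(B₀/D) − r = −(1/8.5553)·ln(55.384028/105.0878) − 0.0743 = 0.00056645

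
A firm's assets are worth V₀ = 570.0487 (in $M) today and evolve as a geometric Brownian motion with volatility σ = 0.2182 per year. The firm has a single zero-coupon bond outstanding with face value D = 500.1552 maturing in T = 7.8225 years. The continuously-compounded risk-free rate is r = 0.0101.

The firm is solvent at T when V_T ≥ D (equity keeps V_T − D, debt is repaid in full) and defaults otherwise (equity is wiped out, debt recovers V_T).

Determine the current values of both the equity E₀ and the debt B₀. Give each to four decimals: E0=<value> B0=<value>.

E0=184.6620 B0=385.3867

d₁ = [ln(V₀/D) + (r + σ²/2)T] / (σ√T)
   = [ln(570.0487/500.1552) + (0.0101 + 0.5·0.2182²)·7.8225] / (0.2182·√7.8225)
   = [0.130803 + 0.265227] / 0.610278 = 0.648934
d₂ = d₁ − σ√T = 0.648934 − 0.610278 = 0.038656
N(d₁) = 0.741810,  N(d₂) = 0.515418,  e^(−rT) = 0.924033
E₀ = V₀·N(d₁) − D·e^(−rT)·N(d₂)
   = 570.0487·0.741810 − 500.1552·0.924033·0.515418 = 184.662040
B₀ = V₀ − E₀ = 570.0487 − 184.662040 = 385.386660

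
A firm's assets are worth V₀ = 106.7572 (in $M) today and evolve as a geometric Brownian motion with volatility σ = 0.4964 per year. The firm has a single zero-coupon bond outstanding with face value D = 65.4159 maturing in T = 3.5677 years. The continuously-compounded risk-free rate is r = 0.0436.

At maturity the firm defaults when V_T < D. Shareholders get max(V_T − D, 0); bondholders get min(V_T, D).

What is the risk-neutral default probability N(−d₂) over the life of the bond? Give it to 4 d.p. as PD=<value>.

PD=0.4131

d₁ = [ln(V₀/D) + (r + σ²/2)T] / (σ√T)
   = [ln(106.7572/65.4159) + (0.0436 + 0.5·0.4964²)·3.5677] / (0.4964·√3.5677)
   = [0.489792 + 0.595115] / 0.937618 = 1.157089
d₂ = d₁ − σ√T = 1.157089 − 0.937618 = 0.219471
risk-neutral PD = N(−d₂) = N(-0.219471) = 0.413142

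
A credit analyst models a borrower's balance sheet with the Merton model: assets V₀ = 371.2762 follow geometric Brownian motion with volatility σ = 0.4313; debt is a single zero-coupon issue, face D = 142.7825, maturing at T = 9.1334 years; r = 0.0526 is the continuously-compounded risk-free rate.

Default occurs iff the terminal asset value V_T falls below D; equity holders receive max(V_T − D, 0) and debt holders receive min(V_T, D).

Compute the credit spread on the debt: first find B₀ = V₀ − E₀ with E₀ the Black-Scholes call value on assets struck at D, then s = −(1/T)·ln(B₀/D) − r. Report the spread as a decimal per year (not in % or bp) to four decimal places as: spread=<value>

d₁ = [ln(V₀/D) + (r + σ²/2)T] / (σ√T)
   = [ln(371.2762/142.7825) + (0.0526 + 0.5·0.4313²)·9.1334] / (0.4313·√9.1334)
   = [0.955624 + 1.329913] / 1.303454 = 1.753446
d₂ = d₁ − σ√T = 1.753446 − 1.303454 = 0.449992
N(d₁) = 0.960237,  N(d₂) = 0.673642,  e^(−rT) = 0.618526
E₀ = V₀·N(d₁) − D·e^(−rT)·N(d₂)
   = 371.2762·0.960237 − 142.7825·0.618526·0.673642 = 297.020812
B₀ = V₀ − E₀ = 371.2762 − 297.020812 = 74.255388
spread = −(1/T)·ln(B₀/D) − r = −(1/9.1334)·ln(74.255388/142.7825) − 0.0526 = 0.01898475

spread=0.0190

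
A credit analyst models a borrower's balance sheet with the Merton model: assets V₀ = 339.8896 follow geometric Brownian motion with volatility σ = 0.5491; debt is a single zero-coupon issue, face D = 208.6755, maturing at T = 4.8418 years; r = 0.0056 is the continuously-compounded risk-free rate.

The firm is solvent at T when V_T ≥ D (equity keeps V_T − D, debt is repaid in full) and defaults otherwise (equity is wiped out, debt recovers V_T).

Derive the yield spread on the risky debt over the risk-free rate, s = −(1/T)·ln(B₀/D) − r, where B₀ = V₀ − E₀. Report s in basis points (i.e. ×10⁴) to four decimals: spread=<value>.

spread=787.9842

d₁ = [ln(V₀/D) + (r + σ²/2)T] / (σ√T)
   = [ln(339.8896/208.6755) + (0.0056 + 0.5·0.5491²)·4.8418] / (0.5491·√4.8418)
   = [0.487840 + 0.757042] / 1.208245 = 1.030323
d₂ = d₁ − σ√T = 1.030323 − 1.208245 = -0.177922
N(d₁) = 0.848571,  N(d₂) = 0.429392,  e^(−rT) = 0.973250
E₀ = V₀·N(d₁) − D·e^(−rT)·N(d₂)
   = 339.8896·0.848571 − 208.6755·0.973250·0.429392 = 201.213621
B₀ = V₀ − E₀ = 339.8896 − 201.213621 = 138.675979
spread = −(1/T)·ln(B₀/D) − r = −(1/4.8418)·ln(138.675979/208.6755) − 0.0056 = 0.07879842
in basis points: 0.07879842 × 10⁴ = 787.9842 bp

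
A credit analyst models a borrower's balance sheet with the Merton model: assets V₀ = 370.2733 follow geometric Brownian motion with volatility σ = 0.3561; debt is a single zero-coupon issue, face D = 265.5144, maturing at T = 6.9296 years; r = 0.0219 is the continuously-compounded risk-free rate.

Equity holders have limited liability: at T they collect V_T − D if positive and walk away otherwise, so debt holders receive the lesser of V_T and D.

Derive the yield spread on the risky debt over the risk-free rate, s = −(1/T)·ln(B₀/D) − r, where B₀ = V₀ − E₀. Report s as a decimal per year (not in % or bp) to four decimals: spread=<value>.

d₁ = [ln(V₀/D) + (r + σ²/2)T] / (σ√T)
   = [ln(370.2733/265.5144) + (0.0219 + 0.5·0.3561²)·6.9296] / (0.3561·√6.9296)
   = [0.332572 + 0.591120] / 0.937402 = 0.985374
d₂ = d₁ − σ√T = 0.985374 − 0.937402 = 0.047972
N(d₁) = 0.837780,  N(d₂) = 0.519131,  e^(−rT) = 0.859196
E₀ = V₀·N(d₁) − D·e^(−rT)·N(d₂)
   = 370.2733·0.837780 − 265.5144·0.859196·0.519131 = 191.778805
B₀ = V₀ − E₀ = 370.2733 − 191.778805 = 178.494495
spread = −(1/T)·ln(B₀/D) − r = −(1/6.9296)·ln(178.494495/265.5144) − 0.0219 = 0.03540653

spread=0.0354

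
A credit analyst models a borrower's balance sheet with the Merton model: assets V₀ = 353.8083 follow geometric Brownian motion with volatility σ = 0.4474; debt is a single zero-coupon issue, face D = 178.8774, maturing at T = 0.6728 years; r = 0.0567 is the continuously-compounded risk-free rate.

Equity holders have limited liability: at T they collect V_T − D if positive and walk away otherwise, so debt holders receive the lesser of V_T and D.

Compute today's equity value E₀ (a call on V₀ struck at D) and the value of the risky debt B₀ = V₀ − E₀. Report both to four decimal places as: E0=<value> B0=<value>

E0=182.4648 B0=171.3435

d₁ = [ln(V₀/D) + (r + σ²/2)T] / (σ√T)
   = [ln(353.8083/178.8774) + (0.0567 + 0.5·0.4474²)·0.6728] / (0.4474·√0.6728)
   = [0.682055 + 0.105484] / 0.366977 = 2.146015
d₂ = d₁ − σ√T = 2.146015 − 0.366977 = 1.779038
N(d₁) = 0.984064,  N(d₂) = 0.962383,  e^(−rT) = 0.962571
E₀ = V₀·N(d₁) − D·e^(−rT)·N(d₂)
   = 353.8083·0.984064 − 178.8774·0.962571·0.962383 = 182.464842
B₀ = V₀ − E₀ = 353.8083 − 182.464842 = 171.343458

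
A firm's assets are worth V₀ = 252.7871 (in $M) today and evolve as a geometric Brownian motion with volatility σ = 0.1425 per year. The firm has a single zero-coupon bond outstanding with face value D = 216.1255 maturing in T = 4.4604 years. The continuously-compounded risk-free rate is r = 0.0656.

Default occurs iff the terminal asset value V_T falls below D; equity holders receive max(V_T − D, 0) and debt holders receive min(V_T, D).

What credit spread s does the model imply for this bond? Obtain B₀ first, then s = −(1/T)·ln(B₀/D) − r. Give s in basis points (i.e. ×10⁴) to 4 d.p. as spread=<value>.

spread=25.0943

d₁ = [ln(V₀/D) + (r + σ²/2)T] / (σ√T)
   = [ln(252.7871/216.1255) + (0.0656 + 0.5·0.1425²)·4.4604] / (0.1425·√4.4604)
   = [0.156688 + 0.337889] / 0.300955 = 1.643360
d₂ = d₁ − σ√T = 1.643360 − 0.300955 = 1.342405
N(d₁) = 0.949846,  N(d₂) = 0.910268,  e^(−rT) = 0.746319
E₀ = V₀·N(d₁) − D·e^(−rT)·N(d₂)
   = 252.7871·0.949846 − 216.1255·0.746319·0.910268 = 93.283906
B₀ = V₀ − E₀ = 252.7871 − 93.283906 = 159.503194
spread = −(1/T)·ln(B₀/D) − r = −(1/4.4604)·ln(159.503194/216.1255) − 0.0656 = 0.00250943
in basis points: 0.00250943 × 10⁴ = 25.0943 bp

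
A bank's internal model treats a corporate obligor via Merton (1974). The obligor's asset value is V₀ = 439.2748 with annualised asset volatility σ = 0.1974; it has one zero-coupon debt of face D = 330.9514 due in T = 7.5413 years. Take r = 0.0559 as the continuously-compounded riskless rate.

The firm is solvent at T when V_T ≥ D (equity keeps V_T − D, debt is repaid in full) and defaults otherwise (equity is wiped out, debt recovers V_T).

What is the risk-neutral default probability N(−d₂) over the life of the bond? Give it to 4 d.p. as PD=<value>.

d₁ = [ln(V₀/D) + (r + σ²/2)T] / (σ√T)
   = [ln(439.2748/330.9514) + (0.0559 + 0.5·0.1974²)·7.5413] / (0.1974·√7.5413)
   = [0.283154 + 0.568489] / 0.542089 = 1.571039
d₂ = d₁ − σ√T = 1.571039 − 0.542089 = 1.028950
risk-neutral PD = N(−d₂) = N(-1.028950) = 0.151751

PD=0.1518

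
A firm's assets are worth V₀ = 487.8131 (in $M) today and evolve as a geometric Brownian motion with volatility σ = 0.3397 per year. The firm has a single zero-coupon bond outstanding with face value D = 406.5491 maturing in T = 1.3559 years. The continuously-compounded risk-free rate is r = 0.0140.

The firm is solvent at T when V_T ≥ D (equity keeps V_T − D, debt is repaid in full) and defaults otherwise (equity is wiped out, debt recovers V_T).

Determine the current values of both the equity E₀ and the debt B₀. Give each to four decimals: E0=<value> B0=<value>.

E0=122.6182 B0=365.1949

d₁ = [ln(V₀/D) + (r + σ²/2)T] / (σ√T)
   = [ln(487.8131/406.5491) + (0.0140 + 0.5·0.3397²)·1.3559] / (0.3397·√1.3559)
   = [0.182228 + 0.097215] / 0.395557 = 0.706454
d₂ = d₁ − σ√T = 0.706454 − 0.395557 = 0.310897
N(d₁) = 0.760047,  N(d₂) = 0.622060,  e^(−rT) = 0.981196
E₀ = V₀·N(d₁) − D·e^(−rT)·N(d₂)
   = 487.8131·0.760047 − 406.5491·0.981196·0.622060 = 122.618197
B₀ = V₀ − E₀ = 487.8131 − 122.618197 = 365.194903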